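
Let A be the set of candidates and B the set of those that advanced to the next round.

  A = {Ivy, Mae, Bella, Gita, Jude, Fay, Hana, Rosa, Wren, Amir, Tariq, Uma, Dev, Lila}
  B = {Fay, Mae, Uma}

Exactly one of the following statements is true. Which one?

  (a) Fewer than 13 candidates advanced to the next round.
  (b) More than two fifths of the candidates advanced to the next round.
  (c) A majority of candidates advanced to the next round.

|A| = 14, |A ∩ B| = 3, |A ∖ B| = 11.
(a) requires |A ∩ B| < 13: true.
(b) requires |A ∩ B| / |A| > 2/5: false.
(c) requires |A ∩ B| > |A ∖ B|: false.

(a)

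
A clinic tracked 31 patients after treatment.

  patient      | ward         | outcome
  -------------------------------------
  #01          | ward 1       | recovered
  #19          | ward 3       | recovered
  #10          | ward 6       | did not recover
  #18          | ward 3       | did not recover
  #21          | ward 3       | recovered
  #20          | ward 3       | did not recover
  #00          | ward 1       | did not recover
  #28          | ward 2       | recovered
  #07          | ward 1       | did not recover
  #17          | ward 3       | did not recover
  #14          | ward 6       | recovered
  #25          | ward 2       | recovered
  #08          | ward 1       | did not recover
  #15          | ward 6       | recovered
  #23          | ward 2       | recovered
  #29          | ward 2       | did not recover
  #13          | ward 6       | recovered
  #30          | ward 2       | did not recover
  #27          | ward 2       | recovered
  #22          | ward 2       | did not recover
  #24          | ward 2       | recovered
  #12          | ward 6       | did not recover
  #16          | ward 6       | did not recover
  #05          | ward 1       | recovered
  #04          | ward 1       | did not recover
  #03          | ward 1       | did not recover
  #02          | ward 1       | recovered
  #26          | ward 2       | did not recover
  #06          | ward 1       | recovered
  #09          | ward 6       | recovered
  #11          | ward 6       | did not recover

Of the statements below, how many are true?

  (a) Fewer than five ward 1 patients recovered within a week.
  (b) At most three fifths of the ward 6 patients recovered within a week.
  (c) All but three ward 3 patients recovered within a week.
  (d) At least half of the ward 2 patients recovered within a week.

4

(a) ward 1: |A| = 9, |A ∩ B| = 4; needs |A ∩ B| < 5 — true.
(b) ward 6: |A| = 8, |A ∩ B| = 4; needs |A ∩ B| / |A| ≤ 3/5 — true.
(c) ward 3: |A| = 5, |A ∩ B| = 2; needs |A ∖ B| = 3 — true.
(d) ward 2: |A| = 9, |A ∩ B| = 5; needs |A ∩ B| ≥ |A ∖ B| — true.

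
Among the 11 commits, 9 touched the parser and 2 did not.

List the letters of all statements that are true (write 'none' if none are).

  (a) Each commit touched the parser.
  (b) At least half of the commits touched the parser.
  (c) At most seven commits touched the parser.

|A| = 11, |A ∩ B| = 9, |A ∖ B| = 2.
(a) A ⊆ B, i.e. every element of A is in B (|A ∖ B| = 0): fails.
(b) |A ∩ B| ≥ |A ∖ B|: holds.
(c) |A ∩ B| ≤ 7: fails.

(b)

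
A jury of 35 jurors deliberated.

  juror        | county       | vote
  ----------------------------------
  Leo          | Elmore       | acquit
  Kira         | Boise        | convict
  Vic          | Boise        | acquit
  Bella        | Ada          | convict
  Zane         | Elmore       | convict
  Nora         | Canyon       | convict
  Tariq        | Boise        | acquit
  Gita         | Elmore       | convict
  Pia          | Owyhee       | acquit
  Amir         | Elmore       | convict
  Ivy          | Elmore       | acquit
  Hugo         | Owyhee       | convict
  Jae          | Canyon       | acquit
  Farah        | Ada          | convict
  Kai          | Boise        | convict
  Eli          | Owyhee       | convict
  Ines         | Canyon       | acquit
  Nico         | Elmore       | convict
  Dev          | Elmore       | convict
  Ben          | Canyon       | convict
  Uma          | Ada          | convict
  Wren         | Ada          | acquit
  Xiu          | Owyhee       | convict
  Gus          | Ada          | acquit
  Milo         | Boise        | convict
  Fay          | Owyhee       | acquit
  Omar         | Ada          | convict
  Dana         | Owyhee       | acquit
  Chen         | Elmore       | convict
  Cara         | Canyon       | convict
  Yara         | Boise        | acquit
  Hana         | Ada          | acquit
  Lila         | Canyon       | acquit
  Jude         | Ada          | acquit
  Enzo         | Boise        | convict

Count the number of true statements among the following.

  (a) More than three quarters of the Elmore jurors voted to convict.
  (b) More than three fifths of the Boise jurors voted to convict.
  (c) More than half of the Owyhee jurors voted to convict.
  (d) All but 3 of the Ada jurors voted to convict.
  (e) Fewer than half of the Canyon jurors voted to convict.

(a) Elmore: |A| = 8, |A ∩ B| = 6; needs |A ∩ B| / |A| > 3/4 — false.
(b) Boise: |A| = 7, |A ∩ B| = 4; needs |A ∩ B| / |A| > 3/5 — false.
(c) Owyhee: |A| = 6, |A ∩ B| = 3; needs |A ∩ B| > |A ∖ B| — false.
(d) Ada: |A| = 8, |A ∩ B| = 4; needs |A ∖ B| = 3 — false.
(e) Canyon: |A| = 6, |A ∩ B| = 3; needs |A ∩ B| < |A ∖ B| — false.

0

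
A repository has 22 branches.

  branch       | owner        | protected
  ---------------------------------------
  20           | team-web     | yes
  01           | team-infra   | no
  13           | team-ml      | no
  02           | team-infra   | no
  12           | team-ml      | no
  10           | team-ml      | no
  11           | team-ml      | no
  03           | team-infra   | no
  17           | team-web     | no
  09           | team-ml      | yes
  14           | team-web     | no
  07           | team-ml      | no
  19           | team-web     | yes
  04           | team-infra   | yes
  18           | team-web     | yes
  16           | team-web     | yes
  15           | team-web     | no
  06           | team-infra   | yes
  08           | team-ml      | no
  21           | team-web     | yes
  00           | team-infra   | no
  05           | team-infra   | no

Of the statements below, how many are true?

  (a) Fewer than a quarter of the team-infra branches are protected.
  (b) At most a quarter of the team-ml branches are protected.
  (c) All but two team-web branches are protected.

(a) team-infra: |A| = 7, |A ∩ B| = 2; needs |A ∩ B| / |A| < 1/4 — false.
(b) team-ml: |A| = 7, |A ∩ B| = 1; needs |A ∩ B| / |A| ≤ 1/4 — true.
(c) team-web: |A| = 8, |A ∩ B| = 5; needs |A ∖ B| = 2 — false.

1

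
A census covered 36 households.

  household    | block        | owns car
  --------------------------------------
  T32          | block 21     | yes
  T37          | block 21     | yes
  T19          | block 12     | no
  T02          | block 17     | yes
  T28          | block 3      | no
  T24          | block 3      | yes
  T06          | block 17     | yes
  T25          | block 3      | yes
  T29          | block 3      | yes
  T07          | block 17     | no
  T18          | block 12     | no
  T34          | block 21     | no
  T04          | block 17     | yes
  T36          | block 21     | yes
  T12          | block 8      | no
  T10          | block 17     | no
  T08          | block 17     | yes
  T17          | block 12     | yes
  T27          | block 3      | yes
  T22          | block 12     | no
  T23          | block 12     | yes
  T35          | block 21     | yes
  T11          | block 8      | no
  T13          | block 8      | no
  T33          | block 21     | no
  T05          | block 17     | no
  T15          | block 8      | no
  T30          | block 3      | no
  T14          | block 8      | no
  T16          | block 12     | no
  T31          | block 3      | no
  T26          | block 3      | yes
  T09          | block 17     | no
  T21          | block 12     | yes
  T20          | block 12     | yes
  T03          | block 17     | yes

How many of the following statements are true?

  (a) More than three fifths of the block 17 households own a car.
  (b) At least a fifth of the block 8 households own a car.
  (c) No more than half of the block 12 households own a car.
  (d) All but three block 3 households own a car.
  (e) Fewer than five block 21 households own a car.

3

(a) block 17: |A| = 9, |A ∩ B| = 5; needs |A ∩ B| / |A| > 3/5 — false.
(b) block 8: |A| = 5, |A ∩ B| = 0; needs |A ∩ B| / |A| ≥ 1/5 — false.
(c) block 12: |A| = 8, |A ∩ B| = 4; needs |A ∩ B| ≤ |A ∖ B| — true.
(d) block 3: |A| = 8, |A ∩ B| = 5; needs |A ∖ B| = 3 — true.
(e) block 21: |A| = 6, |A ∩ B| = 4; needs |A ∩ B| < 5 — true.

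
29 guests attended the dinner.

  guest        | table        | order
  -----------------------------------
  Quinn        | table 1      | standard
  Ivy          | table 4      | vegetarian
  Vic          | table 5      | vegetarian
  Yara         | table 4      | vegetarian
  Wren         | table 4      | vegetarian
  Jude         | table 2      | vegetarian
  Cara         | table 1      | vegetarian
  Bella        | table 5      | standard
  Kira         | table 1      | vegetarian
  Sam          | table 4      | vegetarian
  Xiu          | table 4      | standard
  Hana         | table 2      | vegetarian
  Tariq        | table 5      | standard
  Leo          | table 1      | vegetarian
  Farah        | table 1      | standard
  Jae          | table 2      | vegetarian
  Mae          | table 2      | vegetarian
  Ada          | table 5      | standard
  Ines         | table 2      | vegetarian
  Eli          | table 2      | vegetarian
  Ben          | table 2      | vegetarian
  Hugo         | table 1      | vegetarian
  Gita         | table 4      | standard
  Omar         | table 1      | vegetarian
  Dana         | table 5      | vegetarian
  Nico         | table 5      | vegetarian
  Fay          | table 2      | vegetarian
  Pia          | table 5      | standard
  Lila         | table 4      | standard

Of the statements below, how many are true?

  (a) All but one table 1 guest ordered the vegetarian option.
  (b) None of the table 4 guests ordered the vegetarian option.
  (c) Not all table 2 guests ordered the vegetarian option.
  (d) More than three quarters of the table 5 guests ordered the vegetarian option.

(a) table 1: |A| = 7, |A ∩ B| = 5; needs |A ∖ B| = 1 — false.
(b) table 4: |A| = 7, |A ∩ B| = 4; needs A ∩ B = ∅ (|A ∩ B| = 0) — false.
(c) table 2: |A| = 8, |A ∩ B| = 8; needs A ⊄ B (|A ∖ B| ≥ 1) — false.
(d) table 5: |A| = 7, |A ∩ B| = 3; needs |A ∩ B| / |A| > 3/4 — false.

0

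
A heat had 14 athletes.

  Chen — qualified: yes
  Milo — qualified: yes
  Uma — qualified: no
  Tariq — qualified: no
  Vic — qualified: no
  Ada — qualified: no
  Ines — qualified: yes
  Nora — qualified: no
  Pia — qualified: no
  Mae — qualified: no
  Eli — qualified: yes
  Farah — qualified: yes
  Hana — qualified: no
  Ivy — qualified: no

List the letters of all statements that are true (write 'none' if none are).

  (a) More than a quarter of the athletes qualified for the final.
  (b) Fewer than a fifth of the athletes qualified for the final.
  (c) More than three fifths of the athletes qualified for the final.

(a)

|A| = 14, |A ∩ B| = 5, |A ∖ B| = 9.
(a) |A ∩ B| / |A| > 1/4: holds.
(b) |A ∩ B| / |A| < 1/5: fails.
(c) |A ∩ B| / |A| > 3/5: fails.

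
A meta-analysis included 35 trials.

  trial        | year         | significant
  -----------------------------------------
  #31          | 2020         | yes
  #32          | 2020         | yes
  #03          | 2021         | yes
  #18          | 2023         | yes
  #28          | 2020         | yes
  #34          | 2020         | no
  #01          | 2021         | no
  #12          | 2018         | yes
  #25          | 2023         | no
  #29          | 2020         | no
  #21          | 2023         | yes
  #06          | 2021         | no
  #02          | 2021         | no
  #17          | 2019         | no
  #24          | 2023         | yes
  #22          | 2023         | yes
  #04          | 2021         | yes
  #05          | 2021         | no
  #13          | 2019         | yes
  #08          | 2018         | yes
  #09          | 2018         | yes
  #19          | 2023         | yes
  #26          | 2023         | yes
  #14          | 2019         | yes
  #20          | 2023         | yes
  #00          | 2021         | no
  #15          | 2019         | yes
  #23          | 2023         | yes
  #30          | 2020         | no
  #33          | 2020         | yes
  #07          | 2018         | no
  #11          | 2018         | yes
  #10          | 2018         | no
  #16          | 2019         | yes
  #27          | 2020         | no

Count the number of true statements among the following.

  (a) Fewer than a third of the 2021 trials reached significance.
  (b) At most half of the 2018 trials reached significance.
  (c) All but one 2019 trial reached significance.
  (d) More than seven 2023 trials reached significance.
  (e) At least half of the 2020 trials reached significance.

(a) 2021: |A| = 7, |A ∩ B| = 2; needs |A ∩ B| / |A| < 1/3 — true.
(b) 2018: |A| = 6, |A ∩ B| = 4; needs |A ∩ B| ≤ |A ∖ B| — false.
(c) 2019: |A| = 5, |A ∩ B| = 4; needs |A ∖ B| = 1 — true.
(d) 2023: |A| = 9, |A ∩ B| = 8; needs |A ∩ B| > 7 — true.
(e) 2020: |A| = 8, |A ∩ B| = 4; needs |A ∩ B| ≥ |A ∖ B| — true.

4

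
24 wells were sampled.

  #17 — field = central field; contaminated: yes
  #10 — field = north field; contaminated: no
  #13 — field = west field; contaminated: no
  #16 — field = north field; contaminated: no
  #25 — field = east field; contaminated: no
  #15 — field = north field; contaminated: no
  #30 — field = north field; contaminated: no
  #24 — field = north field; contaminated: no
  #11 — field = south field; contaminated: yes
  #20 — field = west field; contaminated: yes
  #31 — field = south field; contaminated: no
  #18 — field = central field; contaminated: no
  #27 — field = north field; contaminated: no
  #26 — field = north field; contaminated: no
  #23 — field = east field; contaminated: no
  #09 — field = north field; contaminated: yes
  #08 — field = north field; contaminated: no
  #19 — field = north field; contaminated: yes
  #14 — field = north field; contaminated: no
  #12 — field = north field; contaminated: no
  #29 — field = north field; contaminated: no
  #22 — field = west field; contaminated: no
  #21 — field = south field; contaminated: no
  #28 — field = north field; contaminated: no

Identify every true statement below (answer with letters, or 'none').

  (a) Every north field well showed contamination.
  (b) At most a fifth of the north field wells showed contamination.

(b)

|A| = 14, |A ∩ B| = 2, |A ∖ B| = 12.
(a) A ⊆ B, i.e. every element of A is in B (|A ∖ B| = 0): fails.
(b) |A ∩ B| / |A| ≤ 1/5: holds.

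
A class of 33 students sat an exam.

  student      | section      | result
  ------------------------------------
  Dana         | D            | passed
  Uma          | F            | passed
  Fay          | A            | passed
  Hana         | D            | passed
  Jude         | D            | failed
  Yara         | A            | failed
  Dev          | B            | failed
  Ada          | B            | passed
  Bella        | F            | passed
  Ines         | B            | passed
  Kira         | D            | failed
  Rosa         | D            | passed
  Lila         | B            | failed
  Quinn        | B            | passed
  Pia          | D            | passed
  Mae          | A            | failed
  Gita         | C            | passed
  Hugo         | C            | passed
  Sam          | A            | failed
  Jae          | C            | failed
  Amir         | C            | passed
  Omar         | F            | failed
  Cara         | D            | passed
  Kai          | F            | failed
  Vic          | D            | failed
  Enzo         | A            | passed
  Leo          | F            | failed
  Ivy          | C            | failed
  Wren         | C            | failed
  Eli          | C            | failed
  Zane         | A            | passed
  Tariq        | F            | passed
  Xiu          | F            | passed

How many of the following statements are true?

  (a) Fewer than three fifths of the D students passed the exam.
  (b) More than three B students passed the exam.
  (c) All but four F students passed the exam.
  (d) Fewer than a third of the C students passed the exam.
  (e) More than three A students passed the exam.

(a) D: |A| = 8, |A ∩ B| = 5; needs |A ∩ B| / |A| < 3/5 — false.
(b) B: |A| = 5, |A ∩ B| = 3; needs |A ∩ B| > 3 — false.
(c) F: |A| = 7, |A ∩ B| = 4; needs |A ∖ B| = 4 — false.
(d) C: |A| = 7, |A ∩ B| = 3; needs |A ∩ B| / |A| < 1/3 — false.
(e) A: |A| = 6, |A ∩ B| = 3; needs |A ∩ B| > 3 — false.

0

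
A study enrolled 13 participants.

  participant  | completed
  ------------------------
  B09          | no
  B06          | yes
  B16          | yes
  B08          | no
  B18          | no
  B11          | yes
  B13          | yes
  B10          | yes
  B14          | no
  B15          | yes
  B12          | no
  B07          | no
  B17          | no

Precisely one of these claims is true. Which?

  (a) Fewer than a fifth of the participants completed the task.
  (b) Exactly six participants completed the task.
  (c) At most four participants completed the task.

|A| = 13, |A ∩ B| = 6, |A ∖ B| = 7.
(a) requires |A ∩ B| / |A| < 1/5: false.
(b) requires |A ∩ B| = 6: true.
(c) requires |A ∩ B| ≤ 4: false.

(b)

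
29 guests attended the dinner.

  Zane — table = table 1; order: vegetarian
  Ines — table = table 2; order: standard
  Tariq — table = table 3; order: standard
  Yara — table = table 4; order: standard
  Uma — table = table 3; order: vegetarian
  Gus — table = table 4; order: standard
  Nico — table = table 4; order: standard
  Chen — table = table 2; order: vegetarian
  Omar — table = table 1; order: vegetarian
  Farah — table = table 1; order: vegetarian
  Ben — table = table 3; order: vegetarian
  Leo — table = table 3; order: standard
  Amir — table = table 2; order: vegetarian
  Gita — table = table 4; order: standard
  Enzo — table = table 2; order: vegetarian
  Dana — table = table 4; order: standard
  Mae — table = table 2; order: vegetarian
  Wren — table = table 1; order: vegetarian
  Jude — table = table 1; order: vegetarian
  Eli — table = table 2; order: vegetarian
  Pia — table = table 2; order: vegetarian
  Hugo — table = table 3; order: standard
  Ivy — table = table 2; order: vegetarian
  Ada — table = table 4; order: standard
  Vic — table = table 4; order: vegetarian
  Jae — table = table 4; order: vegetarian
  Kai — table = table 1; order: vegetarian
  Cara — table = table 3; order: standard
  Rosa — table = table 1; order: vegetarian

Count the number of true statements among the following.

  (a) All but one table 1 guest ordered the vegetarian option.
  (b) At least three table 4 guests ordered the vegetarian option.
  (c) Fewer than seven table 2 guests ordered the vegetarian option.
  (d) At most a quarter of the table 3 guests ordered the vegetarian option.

(a) table 1: |A| = 7, |A ∩ B| = 7; needs |A ∖ B| = 1 — false.
(b) table 4: |A| = 8, |A ∩ B| = 2; needs |A ∩ B| ≥ 3 — false.
(c) table 2: |A| = 8, |A ∩ B| = 7; needs |A ∩ B| < 7 — false.
(d) table 3: |A| = 6, |A ∩ B| = 2; needs |A ∩ B| / |A| ≤ 1/4 — false.

0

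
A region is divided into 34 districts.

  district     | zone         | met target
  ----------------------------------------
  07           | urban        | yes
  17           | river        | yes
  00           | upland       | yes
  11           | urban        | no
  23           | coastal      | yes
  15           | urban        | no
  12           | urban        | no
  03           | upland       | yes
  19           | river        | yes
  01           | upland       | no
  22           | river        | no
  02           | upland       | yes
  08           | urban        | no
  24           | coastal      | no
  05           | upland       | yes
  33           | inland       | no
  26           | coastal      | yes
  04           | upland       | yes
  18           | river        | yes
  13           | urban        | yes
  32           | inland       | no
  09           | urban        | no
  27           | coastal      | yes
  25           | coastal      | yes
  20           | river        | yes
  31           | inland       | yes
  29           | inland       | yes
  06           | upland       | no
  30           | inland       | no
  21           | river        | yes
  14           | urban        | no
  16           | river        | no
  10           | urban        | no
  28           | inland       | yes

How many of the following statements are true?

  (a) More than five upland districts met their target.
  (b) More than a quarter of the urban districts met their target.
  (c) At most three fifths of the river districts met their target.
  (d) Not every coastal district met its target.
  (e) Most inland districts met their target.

(a) upland: |A| = 7, |A ∩ B| = 5; needs |A ∩ B| > 5 — false.
(b) urban: |A| = 9, |A ∩ B| = 2; needs |A ∩ B| / |A| > 1/4 — false.
(c) river: |A| = 7, |A ∩ B| = 5; needs |A ∩ B| / |A| ≤ 3/5 — false.
(d) coastal: |A| = 5, |A ∩ B| = 4; needs A ⊄ B (|A ∖ B| ≥ 1) — true.
(e) inland: |A| = 6, |A ∩ B| = 3; needs |A ∩ B| > |A ∖ B| — false.

1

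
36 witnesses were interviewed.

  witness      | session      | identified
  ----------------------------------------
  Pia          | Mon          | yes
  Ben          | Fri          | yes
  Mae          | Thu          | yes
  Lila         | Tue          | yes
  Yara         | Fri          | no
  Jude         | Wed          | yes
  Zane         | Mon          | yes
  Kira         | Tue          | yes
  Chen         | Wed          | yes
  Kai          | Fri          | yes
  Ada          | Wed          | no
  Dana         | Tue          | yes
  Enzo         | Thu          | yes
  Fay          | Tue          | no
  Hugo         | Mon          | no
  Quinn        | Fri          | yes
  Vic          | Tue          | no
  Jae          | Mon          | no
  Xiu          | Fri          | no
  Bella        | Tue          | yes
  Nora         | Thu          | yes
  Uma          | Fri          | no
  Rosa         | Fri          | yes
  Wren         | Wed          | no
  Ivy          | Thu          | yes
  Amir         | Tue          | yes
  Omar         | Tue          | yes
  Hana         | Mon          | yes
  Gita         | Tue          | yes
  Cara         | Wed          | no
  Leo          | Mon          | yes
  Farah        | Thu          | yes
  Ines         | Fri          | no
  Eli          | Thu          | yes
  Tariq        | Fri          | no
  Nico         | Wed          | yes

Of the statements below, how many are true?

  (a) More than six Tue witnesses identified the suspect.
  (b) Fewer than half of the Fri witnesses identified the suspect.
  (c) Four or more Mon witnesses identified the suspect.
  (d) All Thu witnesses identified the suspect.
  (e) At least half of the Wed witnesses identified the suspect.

5

(a) Tue: |A| = 9, |A ∩ B| = 7; needs |A ∩ B| > 6 — true.
(b) Fri: |A| = 9, |A ∩ B| = 4; needs |A ∩ B| < |A ∖ B| — true.
(c) Mon: |A| = 6, |A ∩ B| = 4; needs |A ∩ B| ≥ 4 — true.
(d) Thu: |A| = 6, |A ∩ B| = 6; needs A ⊆ B, i.e. every element of A is in B (|A ∖ B| = 0) — true.
(e) Wed: |A| = 6, |A ∩ B| = 3; needs |A ∩ B| ≥ |A ∖ B| — true.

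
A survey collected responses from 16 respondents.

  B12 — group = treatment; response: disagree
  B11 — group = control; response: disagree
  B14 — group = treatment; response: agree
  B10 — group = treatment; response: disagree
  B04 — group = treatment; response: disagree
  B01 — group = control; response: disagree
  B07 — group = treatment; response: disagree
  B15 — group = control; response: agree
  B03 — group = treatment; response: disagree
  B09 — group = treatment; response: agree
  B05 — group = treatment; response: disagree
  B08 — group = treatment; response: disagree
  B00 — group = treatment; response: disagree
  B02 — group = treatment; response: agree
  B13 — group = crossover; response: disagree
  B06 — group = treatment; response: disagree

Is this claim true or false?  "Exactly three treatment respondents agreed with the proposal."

Truth condition: |A ∩ B| = 3.
A (the restrictor) = {B12, B14, B10, B04, B07, B03, B09, B05, B08, B00, B02, B06}, |A| = 12.
A ∩ B = {B14, B09, B02}, so |A ∩ B| = 3.
|A ∩ B| = 3, so the statement is true.

True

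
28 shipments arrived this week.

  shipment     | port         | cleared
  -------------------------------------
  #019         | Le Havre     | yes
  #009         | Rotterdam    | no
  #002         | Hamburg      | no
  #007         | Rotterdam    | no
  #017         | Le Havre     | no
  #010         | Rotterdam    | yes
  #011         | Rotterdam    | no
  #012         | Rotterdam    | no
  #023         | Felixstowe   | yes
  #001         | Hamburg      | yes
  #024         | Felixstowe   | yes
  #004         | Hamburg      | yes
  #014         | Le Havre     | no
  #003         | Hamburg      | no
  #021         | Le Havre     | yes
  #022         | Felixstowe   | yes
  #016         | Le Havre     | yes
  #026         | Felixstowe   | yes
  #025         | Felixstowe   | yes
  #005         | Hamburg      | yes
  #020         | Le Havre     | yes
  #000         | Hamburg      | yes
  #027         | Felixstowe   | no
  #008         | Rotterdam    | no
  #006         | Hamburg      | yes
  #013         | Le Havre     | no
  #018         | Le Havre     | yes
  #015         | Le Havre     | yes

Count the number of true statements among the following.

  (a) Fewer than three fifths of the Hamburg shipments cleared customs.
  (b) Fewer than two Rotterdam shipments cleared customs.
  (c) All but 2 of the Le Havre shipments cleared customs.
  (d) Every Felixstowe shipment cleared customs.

1

(a) Hamburg: |A| = 7, |A ∩ B| = 5; needs |A ∩ B| / |A| < 3/5 — false.
(b) Rotterdam: |A| = 6, |A ∩ B| = 1; needs |A ∩ B| < 2 — true.
(c) Le Havre: |A| = 9, |A ∩ B| = 6; needs |A ∖ B| = 2 — false.
(d) Felixstowe: |A| = 6, |A ∩ B| = 5; needs A ⊆ B, i.e. every element of A is in B (|A ∖ B| = 0) — false.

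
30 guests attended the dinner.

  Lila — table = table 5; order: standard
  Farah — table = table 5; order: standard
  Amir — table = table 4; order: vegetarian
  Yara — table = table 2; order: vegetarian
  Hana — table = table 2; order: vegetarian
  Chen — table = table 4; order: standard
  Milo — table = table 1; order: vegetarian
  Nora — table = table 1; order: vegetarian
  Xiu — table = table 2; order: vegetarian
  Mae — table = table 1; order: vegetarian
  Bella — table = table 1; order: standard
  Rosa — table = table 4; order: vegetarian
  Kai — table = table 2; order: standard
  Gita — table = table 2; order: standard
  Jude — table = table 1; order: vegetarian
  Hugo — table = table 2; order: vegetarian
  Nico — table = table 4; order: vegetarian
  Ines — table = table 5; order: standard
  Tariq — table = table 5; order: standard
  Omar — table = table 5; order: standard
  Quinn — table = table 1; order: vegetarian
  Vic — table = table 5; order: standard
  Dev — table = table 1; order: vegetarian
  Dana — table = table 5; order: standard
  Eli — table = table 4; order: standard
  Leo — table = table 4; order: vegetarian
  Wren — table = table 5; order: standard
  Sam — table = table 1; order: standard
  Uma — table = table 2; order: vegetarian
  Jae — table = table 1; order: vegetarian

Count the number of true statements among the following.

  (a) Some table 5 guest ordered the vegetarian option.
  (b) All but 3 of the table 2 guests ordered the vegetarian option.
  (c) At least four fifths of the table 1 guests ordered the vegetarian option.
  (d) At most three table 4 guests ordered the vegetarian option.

(a) table 5: |A| = 8, |A ∩ B| = 0; needs A ∩ B ≠ ∅ (|A ∩ B| ≥ 1) — false.
(b) table 2: |A| = 7, |A ∩ B| = 5; needs |A ∖ B| = 3 — false.
(c) table 1: |A| = 9, |A ∩ B| = 7; needs |A ∩ B| / |A| ≥ 4/5 — false.
(d) table 4: |A| = 6, |A ∩ B| = 4; needs |A ∩ B| ≤ 3 — false.

0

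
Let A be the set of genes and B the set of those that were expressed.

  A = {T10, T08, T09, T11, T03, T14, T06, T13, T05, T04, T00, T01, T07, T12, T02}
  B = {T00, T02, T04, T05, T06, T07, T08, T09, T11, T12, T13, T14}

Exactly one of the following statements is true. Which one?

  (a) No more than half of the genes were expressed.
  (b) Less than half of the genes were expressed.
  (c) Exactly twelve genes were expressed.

|A| = 15, |A ∩ B| = 12, |A ∖ B| = 3.
(a) requires |A ∩ B| ≤ |A ∖ B|: false.
(b) requires |A ∩ B| < |A ∖ B|: false.
(c) requires |A ∩ B| = 12: true.

(c)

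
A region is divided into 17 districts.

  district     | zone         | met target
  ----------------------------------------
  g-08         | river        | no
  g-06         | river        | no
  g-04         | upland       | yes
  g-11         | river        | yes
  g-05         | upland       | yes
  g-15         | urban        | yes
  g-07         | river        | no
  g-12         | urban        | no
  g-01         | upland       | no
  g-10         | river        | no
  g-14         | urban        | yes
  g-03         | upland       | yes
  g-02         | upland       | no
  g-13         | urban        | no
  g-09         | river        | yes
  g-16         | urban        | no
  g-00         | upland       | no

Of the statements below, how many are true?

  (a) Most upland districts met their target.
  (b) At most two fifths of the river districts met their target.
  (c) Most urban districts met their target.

1

(a) upland: |A| = 6, |A ∩ B| = 3; needs |A ∩ B| > |A ∖ B| — false.
(b) river: |A| = 6, |A ∩ B| = 2; needs |A ∩ B| / |A| ≤ 2/5 — true.
(c) urban: |A| = 5, |A ∩ B| = 2; needs |A ∩ B| > |A ∖ B| — false.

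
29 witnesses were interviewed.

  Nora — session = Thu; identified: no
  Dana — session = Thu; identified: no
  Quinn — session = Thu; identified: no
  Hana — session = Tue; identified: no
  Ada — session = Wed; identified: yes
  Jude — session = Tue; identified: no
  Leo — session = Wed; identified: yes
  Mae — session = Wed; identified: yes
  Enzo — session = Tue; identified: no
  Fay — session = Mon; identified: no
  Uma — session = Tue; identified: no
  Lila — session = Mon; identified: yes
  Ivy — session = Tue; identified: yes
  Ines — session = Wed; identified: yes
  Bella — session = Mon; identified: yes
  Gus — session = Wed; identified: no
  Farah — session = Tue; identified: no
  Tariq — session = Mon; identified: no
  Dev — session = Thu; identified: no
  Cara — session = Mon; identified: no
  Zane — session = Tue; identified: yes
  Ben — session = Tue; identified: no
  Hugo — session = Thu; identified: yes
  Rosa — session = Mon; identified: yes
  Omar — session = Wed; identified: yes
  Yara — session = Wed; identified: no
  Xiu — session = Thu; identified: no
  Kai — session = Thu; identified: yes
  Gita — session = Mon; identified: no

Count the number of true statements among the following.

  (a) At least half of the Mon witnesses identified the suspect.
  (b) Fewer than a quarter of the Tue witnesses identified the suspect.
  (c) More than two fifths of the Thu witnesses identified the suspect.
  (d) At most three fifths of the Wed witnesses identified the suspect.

0

(a) Mon: |A| = 7, |A ∩ B| = 3; needs |A ∩ B| ≥ |A ∖ B| — false.
(b) Tue: |A| = 8, |A ∩ B| = 2; needs |A ∩ B| / |A| < 1/4 — false.
(c) Thu: |A| = 7, |A ∩ B| = 2; needs |A ∩ B| / |A| > 2/5 — false.
(d) Wed: |A| = 7, |A ∩ B| = 5; needs |A ∩ B| / |A| ≤ 3/5 — false.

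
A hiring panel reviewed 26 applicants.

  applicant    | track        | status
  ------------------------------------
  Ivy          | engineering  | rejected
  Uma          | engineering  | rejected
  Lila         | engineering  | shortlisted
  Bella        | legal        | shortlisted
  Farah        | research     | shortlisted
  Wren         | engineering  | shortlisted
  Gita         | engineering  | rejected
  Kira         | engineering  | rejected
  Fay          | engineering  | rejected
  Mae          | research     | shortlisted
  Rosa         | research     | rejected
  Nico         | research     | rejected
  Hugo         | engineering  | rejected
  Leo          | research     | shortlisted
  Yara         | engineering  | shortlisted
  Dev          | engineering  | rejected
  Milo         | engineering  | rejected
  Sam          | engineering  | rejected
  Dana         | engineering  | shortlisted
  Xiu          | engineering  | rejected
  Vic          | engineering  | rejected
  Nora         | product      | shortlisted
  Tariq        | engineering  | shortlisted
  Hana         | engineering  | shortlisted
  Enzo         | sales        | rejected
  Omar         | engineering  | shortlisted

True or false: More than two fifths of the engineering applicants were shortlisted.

False

The determiner here denotes the relation: |A ∩ B| / |A| > 2/5.
|A| = 18, |A ∩ B| = 7, |A ∖ B| = 11.
|A ∩ B|/|A| = 7/18, so the statement is false.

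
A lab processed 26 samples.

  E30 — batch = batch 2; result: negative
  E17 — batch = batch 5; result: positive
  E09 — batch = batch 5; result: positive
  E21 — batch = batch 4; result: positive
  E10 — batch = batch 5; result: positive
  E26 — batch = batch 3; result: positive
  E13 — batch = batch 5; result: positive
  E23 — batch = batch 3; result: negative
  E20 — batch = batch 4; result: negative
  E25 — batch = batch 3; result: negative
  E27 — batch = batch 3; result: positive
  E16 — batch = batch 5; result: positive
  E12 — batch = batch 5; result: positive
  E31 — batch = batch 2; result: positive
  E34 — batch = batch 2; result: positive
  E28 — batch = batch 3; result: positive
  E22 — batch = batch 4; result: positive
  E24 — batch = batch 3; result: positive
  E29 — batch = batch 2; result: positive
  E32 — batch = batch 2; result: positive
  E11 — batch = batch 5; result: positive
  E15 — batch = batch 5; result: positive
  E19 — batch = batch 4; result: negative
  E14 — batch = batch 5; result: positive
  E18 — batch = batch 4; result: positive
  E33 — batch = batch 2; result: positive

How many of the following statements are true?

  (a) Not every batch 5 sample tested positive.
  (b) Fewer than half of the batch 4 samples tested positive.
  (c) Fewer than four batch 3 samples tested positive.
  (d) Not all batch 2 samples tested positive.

(a) batch 5: |A| = 9, |A ∩ B| = 9; needs A ⊄ B (|A ∖ B| ≥ 1) — false.
(b) batch 4: |A| = 5, |A ∩ B| = 3; needs |A ∩ B| < |A ∖ B| — false.
(c) batch 3: |A| = 6, |A ∩ B| = 4; needs |A ∩ B| < 4 — false.
(d) batch 2: |A| = 6, |A ∩ B| = 5; needs A ⊄ B (|A ∖ B| ≥ 1) — true.

1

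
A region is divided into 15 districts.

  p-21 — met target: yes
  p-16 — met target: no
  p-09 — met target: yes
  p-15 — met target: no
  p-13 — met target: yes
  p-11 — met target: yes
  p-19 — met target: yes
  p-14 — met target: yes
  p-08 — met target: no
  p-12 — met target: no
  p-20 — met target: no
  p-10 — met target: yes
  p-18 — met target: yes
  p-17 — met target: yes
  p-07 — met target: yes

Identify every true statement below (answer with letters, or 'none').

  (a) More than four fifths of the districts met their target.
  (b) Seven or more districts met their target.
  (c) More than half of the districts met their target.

|A| = 15, |A ∩ B| = 10, |A ∖ B| = 5.
(a) |A ∩ B| / |A| > 4/5: fails.
(b) |A ∩ B| ≥ 7: holds.
(c) |A ∩ B| > |A ∖ B|: holds.

(b), (c)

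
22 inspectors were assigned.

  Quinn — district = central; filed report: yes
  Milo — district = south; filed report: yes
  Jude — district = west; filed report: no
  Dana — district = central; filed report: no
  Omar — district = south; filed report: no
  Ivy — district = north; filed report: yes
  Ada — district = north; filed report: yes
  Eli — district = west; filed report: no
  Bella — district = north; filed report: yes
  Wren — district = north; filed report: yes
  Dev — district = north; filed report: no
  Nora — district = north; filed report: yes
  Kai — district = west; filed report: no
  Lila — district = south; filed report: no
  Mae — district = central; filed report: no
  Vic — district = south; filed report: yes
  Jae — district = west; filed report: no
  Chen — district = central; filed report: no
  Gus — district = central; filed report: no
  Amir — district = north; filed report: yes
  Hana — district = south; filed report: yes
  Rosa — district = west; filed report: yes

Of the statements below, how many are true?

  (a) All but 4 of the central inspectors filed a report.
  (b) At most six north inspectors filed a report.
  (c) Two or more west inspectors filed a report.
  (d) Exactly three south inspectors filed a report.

3

(a) central: |A| = 5, |A ∩ B| = 1; needs |A ∖ B| = 4 — true.
(b) north: |A| = 7, |A ∩ B| = 6; needs |A ∩ B| ≤ 6 — true.
(c) west: |A| = 5, |A ∩ B| = 1; needs |A ∩ B| ≥ 2 — false.
(d) south: |A| = 5, |A ∩ B| = 3; needs |A ∩ B| = 3 — true.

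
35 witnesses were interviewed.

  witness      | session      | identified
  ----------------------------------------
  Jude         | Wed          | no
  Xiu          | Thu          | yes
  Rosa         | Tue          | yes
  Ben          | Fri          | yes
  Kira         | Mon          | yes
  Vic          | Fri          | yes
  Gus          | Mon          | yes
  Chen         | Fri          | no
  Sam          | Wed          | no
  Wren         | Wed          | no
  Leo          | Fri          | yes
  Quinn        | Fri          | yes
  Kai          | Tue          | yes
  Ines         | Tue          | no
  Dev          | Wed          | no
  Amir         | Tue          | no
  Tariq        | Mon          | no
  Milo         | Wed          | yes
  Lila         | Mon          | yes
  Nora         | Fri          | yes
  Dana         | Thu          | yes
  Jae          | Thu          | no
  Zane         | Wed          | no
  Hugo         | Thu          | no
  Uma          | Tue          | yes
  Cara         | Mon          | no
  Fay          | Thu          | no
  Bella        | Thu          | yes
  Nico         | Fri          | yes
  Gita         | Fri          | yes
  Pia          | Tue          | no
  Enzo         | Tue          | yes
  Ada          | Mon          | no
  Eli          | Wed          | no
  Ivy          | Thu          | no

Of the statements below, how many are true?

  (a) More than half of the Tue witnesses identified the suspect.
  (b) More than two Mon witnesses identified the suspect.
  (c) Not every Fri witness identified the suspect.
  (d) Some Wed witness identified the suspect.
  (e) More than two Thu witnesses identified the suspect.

(a) Tue: |A| = 7, |A ∩ B| = 4; needs |A ∩ B| > |A ∖ B| — true.
(b) Mon: |A| = 6, |A ∩ B| = 3; needs |A ∩ B| > 2 — true.
(c) Fri: |A| = 8, |A ∩ B| = 7; needs A ⊄ B (|A ∖ B| ≥ 1) — true.
(d) Wed: |A| = 7, |A ∩ B| = 1; needs A ∩ B ≠ ∅ (|A ∩ B| ≥ 1) — true.
(e) Thu: |A| = 7, |A ∩ B| = 3; needs |A ∩ B| > 2 — true.

5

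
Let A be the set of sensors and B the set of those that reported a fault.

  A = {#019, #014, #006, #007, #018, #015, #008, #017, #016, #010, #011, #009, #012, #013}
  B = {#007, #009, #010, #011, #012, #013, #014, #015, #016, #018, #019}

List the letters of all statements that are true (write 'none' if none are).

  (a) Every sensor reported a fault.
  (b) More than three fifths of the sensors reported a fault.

|A| = 14, |A ∩ B| = 11, |A ∖ B| = 3.
(a) A ⊆ B, i.e. every element of A is in B (|A ∖ B| = 0): fails.
(b) |A ∩ B| / |A| > 3/5: holds.

(b)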